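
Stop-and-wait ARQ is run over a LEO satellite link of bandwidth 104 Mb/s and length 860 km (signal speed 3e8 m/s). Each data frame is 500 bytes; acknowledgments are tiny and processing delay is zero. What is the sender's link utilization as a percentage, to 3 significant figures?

t_tx = L/R = 4000/104000000 = 3.84615e-05 s.
t_prop = 860000/300000000 = 0.00286667 s; RTT = 0.00573333 s.
Cycle = t_tx + RTT = 0.00577179 s.
Utilization = t_tx / cycle = 3.84615e-05/0.00577179 = 0.666 %.

0.666 %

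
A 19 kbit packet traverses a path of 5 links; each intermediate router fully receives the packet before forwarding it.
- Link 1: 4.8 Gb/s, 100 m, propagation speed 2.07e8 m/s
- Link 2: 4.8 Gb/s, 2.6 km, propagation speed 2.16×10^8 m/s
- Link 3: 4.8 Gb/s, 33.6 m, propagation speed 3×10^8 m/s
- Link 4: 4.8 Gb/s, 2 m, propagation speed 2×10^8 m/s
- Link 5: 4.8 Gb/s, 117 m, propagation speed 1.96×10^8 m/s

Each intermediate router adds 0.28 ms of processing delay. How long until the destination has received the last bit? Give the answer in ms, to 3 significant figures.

1.15 ms

L = 19000 bits.
Transmission delay per hop = L/R = 19000/4800000000 = 0.00395833 ms; 5 hops → 0.0197917 ms.
Propagation delays (d/s per hop): 0.000483092, 0.012037, 0.000112, 1e-05, 0.000596939 ms; sum = 0.0132391 ms.
Processing at 4 router(s): 4 × 0.28 ms = 1.12 ms.
End-to-end = 1.15 ms.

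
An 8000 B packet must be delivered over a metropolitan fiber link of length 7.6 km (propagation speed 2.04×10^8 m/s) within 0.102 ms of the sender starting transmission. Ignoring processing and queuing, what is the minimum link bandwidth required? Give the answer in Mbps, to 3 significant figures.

988 Mbps

L = 64000 bits.
Propagation delay = 7600 / 204000000 = 0.0372549 ms.
Transmission budget = 0.102 − 0.0372549 = 0.0647451 ms.
R ≥ L / t_tx = 64000 bits / 6.47451e-05 s = 988 Mbps.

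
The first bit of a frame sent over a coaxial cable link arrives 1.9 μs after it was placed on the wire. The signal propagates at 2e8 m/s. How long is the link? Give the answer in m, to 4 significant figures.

d = s × t_prop = 200000000 × 1.9e-06 = 380.0 m.

380.0 m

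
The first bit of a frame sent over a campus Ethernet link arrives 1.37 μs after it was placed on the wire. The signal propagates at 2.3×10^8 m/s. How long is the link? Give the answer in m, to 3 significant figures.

315 m

d = s × t_prop = 2.3e+08 × 1.37e-06 = 315 m.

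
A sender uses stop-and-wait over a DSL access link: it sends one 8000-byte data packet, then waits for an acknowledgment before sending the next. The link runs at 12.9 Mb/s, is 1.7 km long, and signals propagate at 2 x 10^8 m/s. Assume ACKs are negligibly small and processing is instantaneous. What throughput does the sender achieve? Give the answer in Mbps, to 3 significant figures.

12.9 Mbps

t_tx = L/R = 64000/12900000 = 0.00496124 s.
t_prop = 1700/200000000 = 8.5e-06 s; RTT = 1.7e-05 s.
Cycle = t_tx + RTT = 0.00497824 s.
Throughput = L / cycle = 64000 / 0.00497824 = 12.9 Mbps.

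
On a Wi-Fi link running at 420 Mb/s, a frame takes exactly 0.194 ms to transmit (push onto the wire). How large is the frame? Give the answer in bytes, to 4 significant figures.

L = R × t_tx = 420000000 b/s × 0.000194 s = 81480 bits.
In bytes: 81480 / 8 = 10190 bytes.

10190 bytes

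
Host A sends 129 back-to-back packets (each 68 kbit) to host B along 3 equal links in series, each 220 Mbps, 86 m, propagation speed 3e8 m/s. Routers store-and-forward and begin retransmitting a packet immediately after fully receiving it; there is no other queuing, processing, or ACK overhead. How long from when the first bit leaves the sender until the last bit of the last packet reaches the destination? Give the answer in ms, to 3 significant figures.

40.5 ms

Per-hop transmission t_tx = L/R = 68000/220000000 = 0.309091 ms.
Per-hop propagation t_prop = 86/300000000 = 0.000286667 ms.
Pipeline fill: first packet needs 3·t_tx to clear all hops; remaining 128 packets each add one t_tx.
Total = (3+129-1)·t_tx + 3·t_prop = 131·0.309091 + 3·0.000286667 = 40.5 ms.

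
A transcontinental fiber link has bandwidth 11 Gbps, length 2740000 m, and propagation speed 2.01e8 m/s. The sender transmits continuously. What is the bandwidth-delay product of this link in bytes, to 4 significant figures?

Propagation delay = 2740000 / 2.01e+08 = 0.0136318 s.
BDP = R × t_prop = 11000000000 × 0.0136318 = 149950000 bits.
In bytes: 149950000/8 = 18740000 bytes.

18740000 bytes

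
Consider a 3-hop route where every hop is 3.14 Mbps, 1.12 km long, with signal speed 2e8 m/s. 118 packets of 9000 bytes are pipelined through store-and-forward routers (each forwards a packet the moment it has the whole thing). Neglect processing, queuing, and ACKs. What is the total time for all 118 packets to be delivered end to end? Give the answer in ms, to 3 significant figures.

Per-hop transmission t_tx = L/R = 72000/3140000 = 22.9299 ms.
Per-hop propagation t_prop = 1120/200000000 = 0.0056 ms.
Pipeline fill: first packet needs 3·t_tx to clear all hops; remaining 117 packets each add one t_tx.
Total = (3+118-1)·t_tx + 3·t_prop = 120·22.9299 + 3·0.0056 = 2750 ms.

2750 ms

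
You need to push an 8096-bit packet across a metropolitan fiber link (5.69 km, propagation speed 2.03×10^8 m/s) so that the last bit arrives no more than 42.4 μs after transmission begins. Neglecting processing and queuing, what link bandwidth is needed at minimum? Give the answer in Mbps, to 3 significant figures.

Propagation delay = 5690 / 2.03e+08 = 28.0296 μs.
Transmission budget = 42.4 − 28.0296 = 14.3704 μs.
R ≥ L / t_tx = 8096 bits / 1.43704e-05 s = 563 Mbps.

563 Mbps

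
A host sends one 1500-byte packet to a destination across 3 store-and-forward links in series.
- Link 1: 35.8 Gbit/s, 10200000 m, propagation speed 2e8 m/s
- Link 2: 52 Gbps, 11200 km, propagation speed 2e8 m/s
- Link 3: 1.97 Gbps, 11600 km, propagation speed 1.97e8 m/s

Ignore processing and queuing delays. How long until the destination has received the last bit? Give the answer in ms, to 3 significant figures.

166 ms

L = 1500 × 8 = 12000 bits.
Transmission delays (L/R per hop): 0.000335196, 0.000230769, 0.00609137 ms; sum = 0.00665734 ms.
Propagation delays (d/s per hop): 51, 56, 58.8832 ms; sum = 165.883 ms.
End-to-end = 166 ms.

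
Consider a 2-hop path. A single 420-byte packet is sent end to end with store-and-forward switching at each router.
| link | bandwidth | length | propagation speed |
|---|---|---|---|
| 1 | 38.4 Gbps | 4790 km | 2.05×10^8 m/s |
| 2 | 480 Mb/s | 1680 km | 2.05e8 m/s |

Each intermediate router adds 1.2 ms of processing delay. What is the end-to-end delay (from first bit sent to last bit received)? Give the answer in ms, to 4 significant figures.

32.77 ms

L = 420 × 8 = 3360 bits.
Transmission delays (L/R per hop): 8.75e-05, 0.007 ms; sum = 0.0070875 ms.
Propagation delays (d/s per hop): 23.3659, 8.19512 ms; sum = 31.561 ms.
Processing at 1 router(s): 1 × 1.2 ms = 1.2 ms.
End-to-end = 32.77 ms.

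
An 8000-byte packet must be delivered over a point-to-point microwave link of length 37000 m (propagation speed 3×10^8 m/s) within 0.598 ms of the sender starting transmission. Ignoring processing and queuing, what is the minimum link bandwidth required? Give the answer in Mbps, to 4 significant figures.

134.8 Mbps

L = 64000 bits.
Propagation delay = 37000 / 300000000 = 0.123333 ms.
Transmission budget = 0.598 − 0.123333 = 0.474667 ms.
R ≥ L / t_tx = 64000 bits / 0.000474667 s = 134.8 Mbps.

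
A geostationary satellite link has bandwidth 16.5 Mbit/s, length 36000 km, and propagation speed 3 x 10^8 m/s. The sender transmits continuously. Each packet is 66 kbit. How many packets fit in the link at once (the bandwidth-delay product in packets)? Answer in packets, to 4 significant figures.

30.00 packets

Propagation delay = 36000000 / 300000000 = 0.12 s.
BDP = R × t_prop = 16500000 × 0.12 = 1980000 bits.
In packets of 66000 bits: 30.00 packets.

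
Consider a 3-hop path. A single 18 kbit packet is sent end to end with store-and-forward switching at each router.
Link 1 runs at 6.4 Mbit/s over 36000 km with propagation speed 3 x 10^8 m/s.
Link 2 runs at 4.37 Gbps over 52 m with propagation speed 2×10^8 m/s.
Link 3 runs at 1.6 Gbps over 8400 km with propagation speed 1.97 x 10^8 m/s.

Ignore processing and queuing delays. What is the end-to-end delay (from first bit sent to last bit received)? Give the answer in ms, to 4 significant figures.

L = 18000 bits.
Transmission delays (L/R per hop): 2.8125, 0.00411899, 0.01125 ms; sum = 2.82787 ms.
Propagation delays (d/s per hop): 120, 0.00026, 42.6396 ms; sum = 162.64 ms.
End-to-end = 165.5 ms.

165.5 ms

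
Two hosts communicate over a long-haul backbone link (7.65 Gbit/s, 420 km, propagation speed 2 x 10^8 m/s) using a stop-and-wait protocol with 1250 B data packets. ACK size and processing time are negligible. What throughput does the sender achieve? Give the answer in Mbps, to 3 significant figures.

2.38 Mbps

t_tx = L/R = 10000/7650000000 = 1.30719e-06 s.
t_prop = 420000/200000000 = 0.0021 s; RTT = 0.0042 s.
Cycle = t_tx + RTT = 0.00420131 s.
Throughput = L / cycle = 10000 / 0.00420131 = 2.38 Mbps.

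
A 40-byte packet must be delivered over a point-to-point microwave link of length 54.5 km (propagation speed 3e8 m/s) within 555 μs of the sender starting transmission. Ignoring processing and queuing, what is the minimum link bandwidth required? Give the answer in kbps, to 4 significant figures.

L = 320 bits.
Propagation delay = 54500 / 300000000 = 181.667 μs.
Transmission budget = 555 − 181.667 = 373.333 μs.
R ≥ L / t_tx = 320 bits / 0.000373333 s = 857.1 kbps.

857.1 kbps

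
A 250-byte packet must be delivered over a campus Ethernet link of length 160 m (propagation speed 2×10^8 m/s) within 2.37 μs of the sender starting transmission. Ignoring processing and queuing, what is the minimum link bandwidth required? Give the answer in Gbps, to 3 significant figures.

1.27 Gbps

L = 2000 bits.
Propagation delay = 160 / 200000000 = 0.8 μs.
Transmission budget = 2.37 − 0.8 = 1.57 μs.
R ≥ L / t_tx = 2000 bits / 1.57e-06 s = 1.27 Gbps.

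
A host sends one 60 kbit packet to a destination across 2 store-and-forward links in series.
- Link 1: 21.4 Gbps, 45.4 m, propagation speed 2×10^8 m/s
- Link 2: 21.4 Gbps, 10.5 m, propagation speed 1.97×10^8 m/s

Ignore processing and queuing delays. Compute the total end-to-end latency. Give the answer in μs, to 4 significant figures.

L = 60000 bits.
Transmission delay per hop = L/R = 60000/21400000000 = 2.80374 μs; 2 hops → 5.60748 μs.
Propagation delays (d/s per hop): 0.227, 0.0532995 μs; sum = 0.280299 μs.
End-to-end = 5.888 μs.

5.888 μs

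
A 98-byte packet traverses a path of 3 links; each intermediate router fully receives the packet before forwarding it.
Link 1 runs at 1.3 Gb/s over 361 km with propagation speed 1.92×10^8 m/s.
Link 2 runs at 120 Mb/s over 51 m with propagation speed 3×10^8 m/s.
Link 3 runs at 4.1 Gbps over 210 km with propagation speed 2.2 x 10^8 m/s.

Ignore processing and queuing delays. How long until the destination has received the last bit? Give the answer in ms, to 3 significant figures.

2.84 ms

L = 98 × 8 = 784 bits.
Transmission delays (L/R per hop): 0.000603077, 0.00653333, 0.00019122 ms; sum = 0.00732763 ms.
Propagation delays (d/s per hop): 1.88021, 0.00017, 0.954545 ms; sum = 2.83492 ms.
End-to-end = 2.84 ms.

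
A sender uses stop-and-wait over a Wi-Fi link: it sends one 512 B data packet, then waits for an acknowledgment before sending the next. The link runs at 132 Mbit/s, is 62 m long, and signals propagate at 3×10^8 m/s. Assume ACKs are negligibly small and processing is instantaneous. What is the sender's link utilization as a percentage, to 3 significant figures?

98.7 %

t_tx = L/R = 4096/132000000 = 3.10303e-05 s.
t_prop = 62/300000000 = 2.06667e-07 s; RTT = 4.13333e-07 s.
Cycle = t_tx + RTT = 3.14436e-05 s.
Utilization = t_tx / cycle = 3.10303e-05/3.14436e-05 = 98.7 %.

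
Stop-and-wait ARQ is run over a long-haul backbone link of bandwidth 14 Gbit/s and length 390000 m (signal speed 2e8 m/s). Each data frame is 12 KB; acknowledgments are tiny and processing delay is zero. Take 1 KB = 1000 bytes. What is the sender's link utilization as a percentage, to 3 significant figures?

0.176 %

t_tx = L/R = 96000/14000000000 = 6.85714e-06 s.
t_prop = 390000/200000000 = 0.00195 s; RTT = 0.0039 s.
Cycle = t_tx + RTT = 0.00390686 s.
Utilization = t_tx / cycle = 6.85714e-06/0.00390686 = 0.176 %.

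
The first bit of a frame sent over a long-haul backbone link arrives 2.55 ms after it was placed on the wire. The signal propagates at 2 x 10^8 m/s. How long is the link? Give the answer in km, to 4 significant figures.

d = s × t_prop = 200000000 × 0.00255 = 510.0 km.

510.0 km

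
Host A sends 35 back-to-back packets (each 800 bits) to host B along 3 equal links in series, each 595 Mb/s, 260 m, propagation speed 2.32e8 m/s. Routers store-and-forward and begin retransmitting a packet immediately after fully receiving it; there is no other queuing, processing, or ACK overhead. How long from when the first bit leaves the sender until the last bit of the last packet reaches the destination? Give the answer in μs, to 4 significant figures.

Per-hop transmission t_tx = L/R = 800/595000000 = 1.34454 μs.
Per-hop propagation t_prop = 260/2.32e+08 = 1.12069 μs.
Pipeline fill: first packet needs 3·t_tx to clear all hops; remaining 34 packets each add one t_tx.
Total = (3+35-1)·t_tx + 3·t_prop = 37·1.34454 + 3·1.12069 = 53.11 μs.

53.11 μs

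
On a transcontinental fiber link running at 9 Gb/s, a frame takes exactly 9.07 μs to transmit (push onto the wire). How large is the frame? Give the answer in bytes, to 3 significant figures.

10200 bytes

L = R × t_tx = 9000000000 b/s × 9.07e-06 s = 81630 bits.
In bytes: 81630 / 8 = 10200 bytes.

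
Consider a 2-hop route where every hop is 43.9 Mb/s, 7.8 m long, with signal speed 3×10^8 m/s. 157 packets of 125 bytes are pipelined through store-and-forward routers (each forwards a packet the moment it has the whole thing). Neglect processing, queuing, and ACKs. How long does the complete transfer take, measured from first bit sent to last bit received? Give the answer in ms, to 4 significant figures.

3.599 ms

Per-hop transmission t_tx = L/R = 1000/43900000 = 0.022779 ms.
Per-hop propagation t_prop = 7.8/300000000 = 2.6e-05 ms.
Pipeline fill: first packet needs 2·t_tx to clear all hops; remaining 156 packets each add one t_tx.
Total = (2+157-1)·t_tx + 2·t_prop = 158·0.022779 + 2·2.6e-05 = 3.599 ms.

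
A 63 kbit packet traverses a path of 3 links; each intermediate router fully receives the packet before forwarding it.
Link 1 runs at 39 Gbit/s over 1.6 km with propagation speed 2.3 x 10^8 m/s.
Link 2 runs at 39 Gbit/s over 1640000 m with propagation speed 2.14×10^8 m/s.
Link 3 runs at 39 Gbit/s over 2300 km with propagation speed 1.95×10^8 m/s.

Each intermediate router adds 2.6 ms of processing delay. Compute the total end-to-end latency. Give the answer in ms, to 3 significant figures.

L = 63000 bits.
Transmission delay per hop = L/R = 63000/39000000000 = 0.00161538 ms; 3 hops → 0.00484615 ms.
Propagation delays (d/s per hop): 0.00695652, 7.66355, 11.7949 ms; sum = 19.4654 ms.
Processing at 2 router(s): 2 × 2.6 ms = 5.2 ms.
End-to-end = 24.7 ms.

24.7 ms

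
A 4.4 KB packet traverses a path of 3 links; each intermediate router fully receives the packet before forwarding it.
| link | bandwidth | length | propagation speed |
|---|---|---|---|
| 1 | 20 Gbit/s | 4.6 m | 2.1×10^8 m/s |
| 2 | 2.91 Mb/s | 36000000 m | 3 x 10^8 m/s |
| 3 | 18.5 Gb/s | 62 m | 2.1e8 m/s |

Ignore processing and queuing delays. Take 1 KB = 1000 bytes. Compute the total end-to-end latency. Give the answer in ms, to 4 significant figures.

L = 35200 bits.
Transmission delays (L/R per hop): 0.00176, 12.0962, 0.0019027 ms; sum = 12.0999 ms.
Propagation delays (d/s per hop): 2.19048e-05, 120, 0.000295238 ms; sum = 120 ms.
End-to-end = 132.1 ms.

132.1 ms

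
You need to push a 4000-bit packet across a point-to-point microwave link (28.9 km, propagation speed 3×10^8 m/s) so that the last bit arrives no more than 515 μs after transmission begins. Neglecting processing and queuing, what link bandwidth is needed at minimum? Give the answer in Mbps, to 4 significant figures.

Propagation delay = 28900 / 300000000 = 96.3333 μs.
Transmission budget = 515 − 96.3333 = 418.667 μs.
R ≥ L / t_tx = 4000 bits / 0.000418667 s = 9.554 Mbps.

9.554 Mbps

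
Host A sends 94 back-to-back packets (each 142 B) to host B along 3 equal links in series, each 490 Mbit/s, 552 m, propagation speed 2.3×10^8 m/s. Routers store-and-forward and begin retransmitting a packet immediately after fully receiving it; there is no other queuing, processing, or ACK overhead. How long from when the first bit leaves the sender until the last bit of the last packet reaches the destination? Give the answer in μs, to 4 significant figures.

Per-hop transmission t_tx = L/R = 1136/490000000 = 2.31837 μs.
Per-hop propagation t_prop = 552/2.3e+08 = 2.4 μs.
Pipeline fill: first packet needs 3·t_tx to clear all hops; remaining 93 packets each add one t_tx.
Total = (3+94-1)·t_tx + 3·t_prop = 96·2.31837 + 3·2.4 = 229.8 μs.

229.8 μs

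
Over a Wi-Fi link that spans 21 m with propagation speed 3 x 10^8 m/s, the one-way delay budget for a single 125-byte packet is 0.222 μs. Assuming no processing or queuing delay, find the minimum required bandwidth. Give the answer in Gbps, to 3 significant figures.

6.58 Gbps

L = 1000 bits.
Propagation delay = 21 / 300000000 = 0.07 μs.
Transmission budget = 0.222 − 0.07 = 0.152 μs.
R ≥ L / t_tx = 1000 bits / 1.52e-07 s = 6.58 Gbps.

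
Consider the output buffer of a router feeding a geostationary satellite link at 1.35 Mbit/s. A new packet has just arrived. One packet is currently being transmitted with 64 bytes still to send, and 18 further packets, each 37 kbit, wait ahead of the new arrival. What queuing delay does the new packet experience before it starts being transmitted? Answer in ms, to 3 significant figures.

Each queued packet: L/R = 37000/1350000 = 27.4074 ms.
18 queued → 493.333 ms.
Plus remaining 512 bits of current packet: 0.379259 ms.
Queuing delay = 494 ms.

494 ms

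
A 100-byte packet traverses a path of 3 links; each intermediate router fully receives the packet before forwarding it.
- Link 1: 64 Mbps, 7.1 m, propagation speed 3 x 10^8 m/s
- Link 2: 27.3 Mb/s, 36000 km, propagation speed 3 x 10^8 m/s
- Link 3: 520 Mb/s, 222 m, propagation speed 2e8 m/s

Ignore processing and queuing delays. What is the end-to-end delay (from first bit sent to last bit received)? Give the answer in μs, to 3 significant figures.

120000 μs

L = 100 × 8 = 800 bits.
Transmission delays (L/R per hop): 12.5, 29.304, 1.53846 μs; sum = 43.3425 μs.
Propagation delays (d/s per hop): 0.0236667, 120000, 1.11 μs; sum = 120001 μs.
End-to-end = 120000 μs.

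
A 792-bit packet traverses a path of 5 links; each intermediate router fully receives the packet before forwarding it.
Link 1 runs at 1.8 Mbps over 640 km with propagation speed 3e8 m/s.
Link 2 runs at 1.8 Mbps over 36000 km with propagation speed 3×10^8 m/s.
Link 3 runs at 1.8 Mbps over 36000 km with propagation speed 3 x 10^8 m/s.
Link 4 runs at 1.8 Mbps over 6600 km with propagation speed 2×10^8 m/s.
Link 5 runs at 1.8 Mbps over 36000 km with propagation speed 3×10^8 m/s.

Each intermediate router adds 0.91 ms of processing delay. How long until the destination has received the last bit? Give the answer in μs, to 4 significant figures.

401000 μs

Transmission delay per hop = L/R = 792/1800000 = 440 μs; 5 hops → 2200 μs.
Propagation delays (d/s per hop): 2133.33, 120000, 120000, 33000, 120000 μs; sum = 395133 μs.
Processing at 4 router(s): 4 × 0.91 ms = 3640 μs.
End-to-end = 401000 μs.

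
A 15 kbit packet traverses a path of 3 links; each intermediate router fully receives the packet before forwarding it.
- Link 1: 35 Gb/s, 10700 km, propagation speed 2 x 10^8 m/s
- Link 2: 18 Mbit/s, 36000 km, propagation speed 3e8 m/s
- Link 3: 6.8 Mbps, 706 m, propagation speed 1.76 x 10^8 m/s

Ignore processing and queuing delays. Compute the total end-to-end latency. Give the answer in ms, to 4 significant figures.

L = 15000 bits.
Transmission delays (L/R per hop): 0.000428571, 0.833333, 2.20588 ms; sum = 3.03964 ms.
Propagation delays (d/s per hop): 53.5, 120, 0.00401136 ms; sum = 173.504 ms.
End-to-end = 176.5 ms.

176.5 ms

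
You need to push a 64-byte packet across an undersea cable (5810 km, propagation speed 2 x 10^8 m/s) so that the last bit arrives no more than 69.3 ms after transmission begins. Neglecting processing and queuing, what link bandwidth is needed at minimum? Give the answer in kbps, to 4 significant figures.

L = 512 bits.
Propagation delay = 5810000 / 200000000 = 29.05 ms.
Transmission budget = 69.3 − 29.05 = 40.25 ms.
R ≥ L / t_tx = 512 bits / 0.04025 s = 12.72 kbps.

12.72 kbps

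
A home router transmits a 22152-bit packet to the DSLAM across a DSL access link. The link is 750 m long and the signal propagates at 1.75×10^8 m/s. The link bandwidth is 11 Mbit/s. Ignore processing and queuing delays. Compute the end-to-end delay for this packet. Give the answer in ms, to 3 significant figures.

Transmission delay = L/R = 22152 / 11000000 = 2.01382 ms.
Propagation delay = d/s = 750 m / 175000000 m/s = 0.00428571 ms.
Total = 2.02 ms.

2.02 ms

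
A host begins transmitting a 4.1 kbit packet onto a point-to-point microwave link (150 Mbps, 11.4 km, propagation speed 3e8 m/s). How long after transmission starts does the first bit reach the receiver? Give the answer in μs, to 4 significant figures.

38.00 μs

First bit experiences only propagation delay: d/s = 11400/300000000 = 38.00 μs.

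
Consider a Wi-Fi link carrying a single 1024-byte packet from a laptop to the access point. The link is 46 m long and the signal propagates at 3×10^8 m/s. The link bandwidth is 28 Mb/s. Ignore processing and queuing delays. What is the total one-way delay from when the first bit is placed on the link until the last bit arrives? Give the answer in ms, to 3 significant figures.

0.293 ms

L = 1024 × 8 = 8192 bits.
Transmission delay = L/R = 8192 / 28000000 = 0.292571 ms.
Propagation delay = d/s = 46 m / 300000000 m/s = 0.000153333 ms.
Total = 0.293 ms.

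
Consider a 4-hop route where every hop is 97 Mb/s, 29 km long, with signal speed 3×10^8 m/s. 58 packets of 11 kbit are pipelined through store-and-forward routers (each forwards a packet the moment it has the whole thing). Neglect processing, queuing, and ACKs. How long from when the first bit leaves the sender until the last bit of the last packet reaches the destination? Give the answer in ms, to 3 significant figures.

Per-hop transmission t_tx = L/R = 11000/97000000 = 0.113402 ms.
Per-hop propagation t_prop = 29000/300000000 = 0.0966667 ms.
Pipeline fill: first packet needs 4·t_tx to clear all hops; remaining 57 packets each add one t_tx.
Total = (4+58-1)·t_tx + 4·t_prop = 61·0.113402 + 4·0.0966667 = 7.30 ms.

7.30 ms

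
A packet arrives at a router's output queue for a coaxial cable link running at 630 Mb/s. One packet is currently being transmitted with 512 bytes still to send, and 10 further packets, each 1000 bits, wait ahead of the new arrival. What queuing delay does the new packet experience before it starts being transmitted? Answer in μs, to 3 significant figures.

22.4 μs

Each queued packet: L/R = 1000/630000000 = 1.5873 μs.
10 queued → 15.873 μs.
Plus remaining 4096 bits of current packet: 6.50159 μs.
Queuing delay = 22.4 μs.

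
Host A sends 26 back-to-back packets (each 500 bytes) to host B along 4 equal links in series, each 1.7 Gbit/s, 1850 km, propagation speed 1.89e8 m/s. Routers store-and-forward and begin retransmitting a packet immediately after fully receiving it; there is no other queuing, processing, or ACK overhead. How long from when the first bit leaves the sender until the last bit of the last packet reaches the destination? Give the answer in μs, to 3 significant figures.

39200 μs

Per-hop transmission t_tx = L/R = 4000/1700000000 = 2.35294 μs.
Per-hop propagation t_prop = 1850000/189000000 = 9788.36 μs.
Pipeline fill: first packet needs 4·t_tx to clear all hops; remaining 25 packets each add one t_tx.
Total = (4+26-1)·t_tx + 4·t_prop = 29·2.35294 + 4·9788.36 = 39200 μs.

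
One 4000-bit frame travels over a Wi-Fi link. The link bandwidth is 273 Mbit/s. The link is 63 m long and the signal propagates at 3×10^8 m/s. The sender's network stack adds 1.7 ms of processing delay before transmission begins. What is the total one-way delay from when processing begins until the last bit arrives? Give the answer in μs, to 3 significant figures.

Transmission delay = L/R = 4000 / 273000000 = 14.652 μs.
Propagation delay = d/s = 63 m / 300000000 m/s = 0.21 μs.
Plus processing delay 1.7 ms = 1700 μs.
Total = 1710 μs.

1710 μs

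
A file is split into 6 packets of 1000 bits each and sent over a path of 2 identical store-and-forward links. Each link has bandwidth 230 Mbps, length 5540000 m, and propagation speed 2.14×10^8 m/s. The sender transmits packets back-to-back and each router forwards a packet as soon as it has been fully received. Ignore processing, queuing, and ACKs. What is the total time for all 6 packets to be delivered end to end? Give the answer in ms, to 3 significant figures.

Per-hop transmission t_tx = L/R = 1000/230000000 = 0.00434783 ms.
Per-hop propagation t_prop = 5540000/214000000 = 25.8879 ms.
Pipeline fill: first packet needs 2·t_tx to clear all hops; remaining 5 packets each add one t_tx.
Total = (2+6-1)·t_tx + 2·t_prop = 7·0.00434783 + 2·25.8879 = 51.8 ms.

51.8 ms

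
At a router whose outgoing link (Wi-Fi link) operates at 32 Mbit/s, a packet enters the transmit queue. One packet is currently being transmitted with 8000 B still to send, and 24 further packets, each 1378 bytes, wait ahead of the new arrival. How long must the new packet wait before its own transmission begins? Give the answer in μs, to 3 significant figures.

Each queued packet: L/R = 11024/32000000 = 344.5 μs.
24 queued → 8268 μs.
Plus remaining 64000 bits of current packet: 2000 μs.
Queuing delay = 10300 μs.

10300 μs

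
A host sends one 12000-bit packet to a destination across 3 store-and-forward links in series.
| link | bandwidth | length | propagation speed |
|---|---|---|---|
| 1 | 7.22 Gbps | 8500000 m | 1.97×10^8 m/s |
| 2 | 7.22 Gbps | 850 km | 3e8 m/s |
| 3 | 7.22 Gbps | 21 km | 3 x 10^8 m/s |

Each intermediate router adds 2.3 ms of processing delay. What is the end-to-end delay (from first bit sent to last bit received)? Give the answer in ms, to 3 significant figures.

Transmission delay per hop = L/R = 12000/7220000000 = 0.00166205 ms; 3 hops → 0.00498615 ms.
Propagation delays (d/s per hop): 43.1472, 2.83333, 0.07 ms; sum = 46.0505 ms.
Processing at 2 router(s): 2 × 2.3 ms = 4.6 ms.
End-to-end = 50.7 ms.

50.7 ms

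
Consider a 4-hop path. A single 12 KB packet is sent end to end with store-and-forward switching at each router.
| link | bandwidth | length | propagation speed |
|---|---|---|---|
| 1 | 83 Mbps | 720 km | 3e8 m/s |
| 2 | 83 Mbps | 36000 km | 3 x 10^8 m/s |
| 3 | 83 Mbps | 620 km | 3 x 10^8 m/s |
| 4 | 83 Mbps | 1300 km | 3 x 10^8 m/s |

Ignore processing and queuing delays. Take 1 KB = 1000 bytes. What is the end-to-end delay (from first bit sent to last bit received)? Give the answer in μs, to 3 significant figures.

L = 96000 bits.
Transmission delay per hop = L/R = 96000/83000000 = 1156.63 μs; 4 hops → 4626.51 μs.
Propagation delays (d/s per hop): 2400, 120000, 2066.67, 4333.33 μs; sum = 128800 μs.
End-to-end = 133000 μs.

133000 μs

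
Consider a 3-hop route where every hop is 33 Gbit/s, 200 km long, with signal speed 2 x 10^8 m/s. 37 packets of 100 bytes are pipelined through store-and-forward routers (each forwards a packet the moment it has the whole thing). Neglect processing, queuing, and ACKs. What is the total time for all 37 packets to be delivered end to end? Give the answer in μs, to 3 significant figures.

3000 μs

Per-hop transmission t_tx = L/R = 800/33000000000 = 0.0242424 μs.
Per-hop propagation t_prop = 200000/200000000 = 1000 μs.
Pipeline fill: first packet needs 3·t_tx to clear all hops; remaining 36 packets each add one t_tx.
Total = (3+37-1)·t_tx + 3·t_prop = 39·0.0242424 + 3·1000 = 3000 μs.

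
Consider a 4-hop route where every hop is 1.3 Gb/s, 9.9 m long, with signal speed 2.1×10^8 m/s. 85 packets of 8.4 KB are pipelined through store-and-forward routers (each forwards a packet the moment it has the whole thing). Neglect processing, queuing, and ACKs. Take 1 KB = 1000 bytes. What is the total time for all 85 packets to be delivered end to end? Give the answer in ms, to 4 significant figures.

4.549 ms

Per-hop transmission t_tx = L/R = 67200/1300000000 = 0.0516923 ms.
Per-hop propagation t_prop = 9.9/210000000 = 4.71429e-05 ms.
Pipeline fill: first packet needs 4·t_tx to clear all hops; remaining 84 packets each add one t_tx.
Total = (4+85-1)·t_tx + 4·t_prop = 88·0.0516923 + 4·4.71429e-05 = 4.549 ms.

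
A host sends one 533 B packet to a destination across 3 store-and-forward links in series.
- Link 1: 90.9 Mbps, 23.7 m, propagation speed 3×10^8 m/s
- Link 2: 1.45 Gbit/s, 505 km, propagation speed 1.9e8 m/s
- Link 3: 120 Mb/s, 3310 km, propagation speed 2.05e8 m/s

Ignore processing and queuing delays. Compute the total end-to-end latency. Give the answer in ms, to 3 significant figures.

18.9 ms

L = 533 × 8 = 4264 bits.
Transmission delays (L/R per hop): 0.0469087, 0.00294069, 0.0355333 ms; sum = 0.0853827 ms.
Propagation delays (d/s per hop): 7.9e-05, 2.65789, 16.1463 ms; sum = 18.8043 ms.
End-to-end = 18.9 ms.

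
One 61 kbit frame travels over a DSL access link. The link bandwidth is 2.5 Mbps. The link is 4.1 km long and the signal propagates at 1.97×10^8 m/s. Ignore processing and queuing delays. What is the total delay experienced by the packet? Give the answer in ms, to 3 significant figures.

24.4 ms

L = 61000 bits.
Transmission delay = L/R = 61000 / 2500000 = 24.4 ms.
Propagation delay = d/s = 4100 m / 197000000 m/s = 0.0208122 ms.
Total = 24.4 ms.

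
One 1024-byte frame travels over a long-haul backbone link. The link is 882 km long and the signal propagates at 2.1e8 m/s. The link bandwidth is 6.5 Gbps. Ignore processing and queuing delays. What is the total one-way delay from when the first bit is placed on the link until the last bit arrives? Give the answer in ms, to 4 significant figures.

4.201 ms

L = 1024 × 8 = 8192 bits.
Transmission delay = L/R = 8192 / 6500000000 = 0.00126031 ms.
Propagation delay = d/s = 882000 m / 210000000 m/s = 4.2 ms.
Total = 4.201 ms.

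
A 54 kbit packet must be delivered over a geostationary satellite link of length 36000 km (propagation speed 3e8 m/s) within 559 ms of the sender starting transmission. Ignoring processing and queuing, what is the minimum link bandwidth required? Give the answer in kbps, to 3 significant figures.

123 kbps

Propagation delay = 36000000 / 300000000 = 120 ms.
Transmission budget = 559 − 120 = 439 ms.
R ≥ L / t_tx = 54000 bits / 0.439 s = 123 kbps.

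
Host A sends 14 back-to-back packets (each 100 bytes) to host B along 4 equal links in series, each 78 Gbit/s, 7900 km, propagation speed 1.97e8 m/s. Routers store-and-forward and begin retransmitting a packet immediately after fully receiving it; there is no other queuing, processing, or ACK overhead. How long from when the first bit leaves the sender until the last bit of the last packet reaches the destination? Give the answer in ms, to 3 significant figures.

Per-hop transmission t_tx = L/R = 800/78000000000 = 1.02564e-05 ms.
Per-hop propagation t_prop = 7900000/197000000 = 40.1015 ms.
Pipeline fill: first packet needs 4·t_tx to clear all hops; remaining 13 packets each add one t_tx.
Total = (4+14-1)·t_tx + 4·t_prop = 17·1.02564e-05 + 4·40.1015 = 160 ms.

160 ms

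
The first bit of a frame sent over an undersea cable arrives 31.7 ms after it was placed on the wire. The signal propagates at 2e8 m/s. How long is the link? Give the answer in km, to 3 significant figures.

d = s × t_prop = 200000000 × 0.0317 = 6340 km.

6340 km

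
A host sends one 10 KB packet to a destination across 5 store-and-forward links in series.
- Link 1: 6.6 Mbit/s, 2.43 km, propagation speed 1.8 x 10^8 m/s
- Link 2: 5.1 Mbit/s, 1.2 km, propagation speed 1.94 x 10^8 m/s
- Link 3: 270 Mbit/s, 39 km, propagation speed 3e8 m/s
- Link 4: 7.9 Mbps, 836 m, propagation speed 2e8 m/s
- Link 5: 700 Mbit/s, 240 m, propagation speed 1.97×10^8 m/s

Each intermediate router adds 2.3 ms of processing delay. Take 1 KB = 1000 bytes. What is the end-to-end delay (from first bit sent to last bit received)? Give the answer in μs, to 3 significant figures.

L = 80000 bits.
Transmission delays (L/R per hop): 12121.2, 15686.3, 296.296, 10126.6, 114.286 μs; sum = 38344.7 μs.
Propagation delays (d/s per hop): 13.5, 6.18557, 130, 4.18, 1.21827 μs; sum = 155.084 μs.
Processing at 4 router(s): 4 × 2.3 ms = 9200 μs.
End-to-end = 47700 μs.

47700 μs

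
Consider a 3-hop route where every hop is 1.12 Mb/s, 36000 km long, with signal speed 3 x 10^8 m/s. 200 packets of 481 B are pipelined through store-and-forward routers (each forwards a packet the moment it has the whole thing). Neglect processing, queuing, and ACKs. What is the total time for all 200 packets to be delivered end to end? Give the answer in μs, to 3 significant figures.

1050000 μs

Per-hop transmission t_tx = L/R = 3848/1120000 = 3435.71 μs.
Per-hop propagation t_prop = 36000000/300000000 = 120000 μs.
Pipeline fill: first packet needs 3·t_tx to clear all hops; remaining 199 packets each add one t_tx.
Total = (3+200-1)·t_tx + 3·t_prop = 202·3435.71 + 3·120000 = 1050000 μs.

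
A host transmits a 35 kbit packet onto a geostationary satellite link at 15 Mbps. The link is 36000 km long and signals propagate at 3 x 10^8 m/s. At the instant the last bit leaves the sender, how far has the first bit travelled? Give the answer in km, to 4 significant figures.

t_tx = L/R = 35000/15000000 = 0.00233333 s.
Distance = s × t_tx = 300000000 × 0.00233333 = 700.0 km.

700.0 km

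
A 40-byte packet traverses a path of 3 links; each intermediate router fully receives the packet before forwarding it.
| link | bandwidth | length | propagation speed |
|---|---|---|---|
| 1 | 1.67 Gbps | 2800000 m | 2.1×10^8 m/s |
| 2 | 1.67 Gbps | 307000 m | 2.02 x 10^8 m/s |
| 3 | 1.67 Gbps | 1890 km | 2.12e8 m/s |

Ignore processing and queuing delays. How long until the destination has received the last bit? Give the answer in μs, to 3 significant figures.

23800 μs

L = 40 × 8 = 320 bits.
Transmission delay per hop = L/R = 320/1670000000 = 0.191617 μs; 3 hops → 0.57485 μs.
Propagation delays (d/s per hop): 13333.3, 1519.8, 8915.09 μs; sum = 23768.2 μs.
End-to-end = 23800 μs.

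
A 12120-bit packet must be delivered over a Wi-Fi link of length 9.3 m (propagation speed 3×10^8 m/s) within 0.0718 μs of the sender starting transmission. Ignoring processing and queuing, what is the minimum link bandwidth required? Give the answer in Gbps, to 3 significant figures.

297 Gbps

Propagation delay = 9.3 / 300000000 = 0.031 μs.
Transmission budget = 0.0718 − 0.031 = 0.0408 μs.
R ≥ L / t_tx = 12120 bits / 4.08e-08 s = 297 Gbps.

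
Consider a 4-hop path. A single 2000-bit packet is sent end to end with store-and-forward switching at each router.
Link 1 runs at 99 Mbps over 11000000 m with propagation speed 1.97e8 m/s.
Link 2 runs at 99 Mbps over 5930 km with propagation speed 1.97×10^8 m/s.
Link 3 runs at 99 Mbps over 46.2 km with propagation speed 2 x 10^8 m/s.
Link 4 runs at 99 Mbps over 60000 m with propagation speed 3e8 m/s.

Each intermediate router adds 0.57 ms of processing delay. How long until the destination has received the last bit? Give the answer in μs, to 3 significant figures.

Transmission delay per hop = L/R = 2000/99000000 = 20.202 μs; 4 hops → 80.8081 μs.
Propagation delays (d/s per hop): 55837.6, 30101.5, 231, 200 μs; sum = 86370.1 μs.
Processing at 3 router(s): 3 × 0.57 ms = 1710 μs.
End-to-end = 88200 μs.

88200 μs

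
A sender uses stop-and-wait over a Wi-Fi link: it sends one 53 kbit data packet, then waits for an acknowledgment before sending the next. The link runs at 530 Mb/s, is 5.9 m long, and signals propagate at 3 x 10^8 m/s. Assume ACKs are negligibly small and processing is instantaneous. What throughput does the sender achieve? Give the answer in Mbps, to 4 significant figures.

t_tx = L/R = 53000/530000000 = 0.0001 s.
t_prop = 5.9/300000000 = 1.96667e-08 s; RTT = 3.93333e-08 s.
Cycle = t_tx + RTT = 0.000100039 s.
Throughput = L / cycle = 53000 / 0.000100039 = 529.8 Mbps.

529.8 Mbps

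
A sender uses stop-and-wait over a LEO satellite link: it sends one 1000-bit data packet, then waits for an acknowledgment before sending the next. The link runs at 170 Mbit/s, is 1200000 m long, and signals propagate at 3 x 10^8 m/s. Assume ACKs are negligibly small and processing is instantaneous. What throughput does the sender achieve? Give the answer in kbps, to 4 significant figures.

t_tx = L/R = 1000/170000000 = 5.88235e-06 s.
t_prop = 1200000/300000000 = 0.004 s; RTT = 0.008 s.
Cycle = t_tx + RTT = 0.00800588 s.
Throughput = L / cycle = 1000 / 0.00800588 = 124.9 kbps.

124.9 kbps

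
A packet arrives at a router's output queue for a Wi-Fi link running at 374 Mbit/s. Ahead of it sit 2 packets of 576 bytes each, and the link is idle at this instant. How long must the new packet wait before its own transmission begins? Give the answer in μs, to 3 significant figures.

Each queued packet: L/R = 4608/374000000 = 12.3209 μs.
2 queued → 24.6417 μs.
Queuing delay = 24.6 μs.

24.6 μs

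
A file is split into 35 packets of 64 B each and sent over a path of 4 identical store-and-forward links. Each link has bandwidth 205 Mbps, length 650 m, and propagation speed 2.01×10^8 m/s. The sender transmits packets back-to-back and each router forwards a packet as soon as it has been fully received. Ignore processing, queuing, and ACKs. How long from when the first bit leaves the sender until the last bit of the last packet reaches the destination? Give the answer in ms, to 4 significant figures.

0.1078 ms

Per-hop transmission t_tx = L/R = 512/205000000 = 0.00249756 ms.
Per-hop propagation t_prop = 650/2.01e+08 = 0.00323383 ms.
Pipeline fill: first packet needs 4·t_tx to clear all hops; remaining 34 packets each add one t_tx.
Total = (4+35-1)·t_tx + 4·t_prop = 38·0.00249756 + 4·0.00323383 = 0.1078 ms.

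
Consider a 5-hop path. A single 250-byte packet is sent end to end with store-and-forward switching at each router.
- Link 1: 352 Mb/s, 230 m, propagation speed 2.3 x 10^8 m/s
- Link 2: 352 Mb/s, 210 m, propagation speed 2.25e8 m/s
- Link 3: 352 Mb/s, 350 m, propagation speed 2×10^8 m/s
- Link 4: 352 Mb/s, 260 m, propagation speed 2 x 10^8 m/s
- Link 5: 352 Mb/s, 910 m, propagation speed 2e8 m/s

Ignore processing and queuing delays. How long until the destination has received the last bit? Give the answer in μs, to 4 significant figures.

L = 250 × 8 = 2000 bits.
Transmission delay per hop = L/R = 2000/352000000 = 5.68182 μs; 5 hops → 28.4091 μs.
Propagation delays (d/s per hop): 1, 0.933333, 1.75, 1.3, 4.55 μs; sum = 9.53333 μs.
End-to-end = 37.94 μs.

37.94 μs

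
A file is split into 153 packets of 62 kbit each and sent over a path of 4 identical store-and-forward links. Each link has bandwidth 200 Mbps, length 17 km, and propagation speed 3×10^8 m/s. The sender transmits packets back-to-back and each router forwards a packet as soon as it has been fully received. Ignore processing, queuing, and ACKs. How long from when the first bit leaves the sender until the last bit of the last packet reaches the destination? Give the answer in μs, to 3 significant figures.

48600 μs

Per-hop transmission t_tx = L/R = 62000/200000000 = 310 μs.
Per-hop propagation t_prop = 17000/300000000 = 56.6667 μs.
Pipeline fill: first packet needs 4·t_tx to clear all hops; remaining 152 packets each add one t_tx.
Total = (4+153-1)·t_tx + 4·t_prop = 156·310 + 4·56.6667 = 48600 μs.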